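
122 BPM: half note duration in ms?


One quarter-note beat = 60000 / BPM = 60000 / 122 ms
Half note = 2 × quarter note
Duration = 2 × 60000 / 122 = 120000 / 122
= 983.6 ms


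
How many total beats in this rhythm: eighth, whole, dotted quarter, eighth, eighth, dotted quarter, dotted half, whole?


Let's work it out.
Beat values:
  eighth = 0.5 beats
  whole = 4 beats
  dotted quarter = 1.5 beats
  eighth = 0.5 beats
  eighth = 0.5 beats
  dotted quarter = 1.5 beats
  dotted half = 3 beats
  whole = 4 beats
Sum = 0.5 + 4 + 1.5 + 0.5 + 0.5 + 1.5 + 3 + 4
= 15.5 beats


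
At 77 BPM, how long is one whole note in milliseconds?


Let's work it out.
One quarter-note beat = 60000 / BPM = 60000 / 77 ms
Whole note = 4 × quarter note
Duration = 4 × 60000 / 77 = 240000 / 77
= 3116.9 ms


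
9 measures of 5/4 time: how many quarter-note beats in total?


Solution.
Time signature 5/4: the bottom number 4 means the quarter note gets one count
The top number 5 means 5 quarter-note beats per measure
Total = 5 × 9 measures
= 45 quarter-note beats


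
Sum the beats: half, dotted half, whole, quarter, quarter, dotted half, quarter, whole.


Beat values:
  half = 2 beats
  dotted half = 3 beats
  whole = 4 beats
  quarter = 1 beat
  quarter = 1 beat
  dotted half = 3 beats
  quarter = 1 beat
  whole = 4 beats
Sum = 2 + 3 + 4 + 1 + 1 + 3 + 1 + 4
= 19 beats


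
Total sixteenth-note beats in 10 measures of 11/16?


Time signature 11/16: the bottom number 16 means the sixteenth note gets one count
The top number 11 means 11 sixteenth-note beats per measure
Total = 11 × 10 measures
= 110 sixteenth-note beats


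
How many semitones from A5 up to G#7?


Let's work it out.
Absolute semitone position = octave×12 + chromatic position
A5: 5×12 + 9 = 69
G#7: 7×12 + 8 = 92
Difference = 92 - 69 = 23
= 23 semitones


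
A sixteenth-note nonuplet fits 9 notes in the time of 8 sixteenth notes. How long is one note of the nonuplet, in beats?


Nonuplet: 9 notes occupy the space of 8 sixteenth notes
Space = 8 × 1/4 = 2 beats
Each nonuplet note = 2 / 9 = 2/9 beats
= 2/9 beats


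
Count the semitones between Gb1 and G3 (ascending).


Working:
Absolute semitone position = octave×12 + chromatic position
Gb1: 1×12 + 6 = 18
G3: 3×12 + 7 = 43
Difference = 43 - 18 = 25
= 25 semitones


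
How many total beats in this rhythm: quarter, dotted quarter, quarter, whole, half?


Solution.
Beat values:
  quarter = 1 beat
  dotted quarter = 1.5 beats
  quarter = 1 beat
  whole = 4 beats
  half = 2 beats
Sum = 1 + 1.5 + 1 + 4 + 2
= 9.5 beats


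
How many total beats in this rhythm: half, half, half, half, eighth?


Let's work it out.
Beat values:
  half = 2 beats
  half = 2 beats
  half = 2 beats
  half = 2 beats
  eighth = 0.5 beats
Sum = 2 + 2 + 2 + 2 + 0.5
= 8.5 beats


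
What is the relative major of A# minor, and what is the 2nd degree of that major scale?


Reasoning:
The relative major shares the key signature and is a minor 3rd above the minor tonic
A minor 3rd above A# is C#
→ relative major of A# minor is C# major
C# major scale: C# D# E# F# G# A# B#
= C# major; 2nd degree = D#


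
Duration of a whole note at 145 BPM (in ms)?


One quarter-note beat = 60000 / BPM = 60000 / 145 ms
Whole note = 4 × quarter note
Duration = 4 × 60000 / 145 = 240000 / 145
= 1655.2 ms


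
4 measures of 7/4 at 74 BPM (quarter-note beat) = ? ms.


Reasoning:
Quarter-note beat duration = 60000 / 74 ms
Beats per measure (7/4) = 7
One measure = 7 × 60000 / 74 = 420000 / 74 ms
4 measures = 4 × 420000 / 74 = 1680000 / 74
= 22702.7 ms


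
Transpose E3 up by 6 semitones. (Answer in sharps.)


Working:
E3: chromatic position 4 in octave 3 → absolute = 3×12 + 4 = 40
Transpose up 6: 40 + 6 = 46
46 = 3×12 + 10 → A# in octave 3
Result = A#3


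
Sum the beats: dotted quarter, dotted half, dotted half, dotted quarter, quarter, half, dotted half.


Beat values:
  dotted quarter = 1.5 beats
  dotted half = 3 beats
  dotted half = 3 beats
  dotted quarter = 1.5 beats
  quarter = 1 beat
  half = 2 beats
  dotted half = 3 beats
Sum = 1.5 + 3 + 3 + 1.5 + 1 + 2 + 3
= 15 beats


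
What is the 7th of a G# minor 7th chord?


Step by step:
Minor 7th chord = root + minor 3rd + perfect 5th + minor 7th
Seventh chords stack in thirds, so the letter names are G-B-D-F
Root: G#
Minor 3rd above G#: B
Perfect 5th above G#: D#
Minor 7th above G#: F#
The 7th = F#


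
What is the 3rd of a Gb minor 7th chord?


Let's work it out.
Minor 7th chord = root + minor 3rd + perfect 5th + minor 7th
Seventh chords stack in thirds, so the letter names are G-B-D-F
Root: Gb
Minor 3rd above Gb: Bbb
Perfect 5th above Gb: Db
Minor 7th above Gb: Fb
The 3rd = Bbb


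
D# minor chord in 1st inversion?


Step by step:
Root position: D# F# A#
1st inversion: move root up an octave
Bass note: F#
Notes (bottom to top) = F# A# D#


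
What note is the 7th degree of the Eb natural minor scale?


Natural minor scale pattern: W-H-W-W-H-W-W (2-1-2-2-1-2-2 semitones)
Starting from Eb:
  Eb + 2 semitones → F
  F + 1 semitone → Gb
  Gb + 2 semitones → Ab
  Ab + 2 semitones → Bb
  Bb + 1 semitone → Cb
  Cb + 2 semitones → Db
  Db + 2 semitones → Eb
Scale: Eb F Gb Ab Bb Cb Db
Degree 7 = Db


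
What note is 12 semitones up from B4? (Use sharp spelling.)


Reasoning:
B4: chromatic position 11 in octave 4 → absolute = 4×12 + 11 = 59
Transpose up 12: 59 + 12 = 71
71 = 5×12 + 11 → B in octave 5
Result = B5


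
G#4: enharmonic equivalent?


Enharmonic notes sound the same pitch but are spelled with different letter names
G# and Ab name the same pitch class
= Ab4


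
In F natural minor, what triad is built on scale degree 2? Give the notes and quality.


F natural minor scale: F G Ab Bb C Db Eb
Diatonic triad on degree 2 stacks scale notes 2, 4, 6: G Bb Db
G→Bb = 3 semitones; G→Db = 6 semitones → diminished triad
= G Bb Db (diminished)


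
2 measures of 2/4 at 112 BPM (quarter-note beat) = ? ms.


Solution.
Quarter-note beat duration = 60000 / 112 ms
Beats per measure (2/4) = 2
One measure = 2 × 60000 / 112 = 120000 / 112 ms
2 measures = 2 × 120000 / 112 = 240000 / 112
= 2142.9 ms


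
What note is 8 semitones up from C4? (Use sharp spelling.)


Let's work it out.
C4: chromatic position 0 in octave 4 → absolute = 4×12 + 0 = 48
Transpose up 8: 48 + 8 = 56
56 = 4×12 + 8 → G# in octave 4
Result = G#4


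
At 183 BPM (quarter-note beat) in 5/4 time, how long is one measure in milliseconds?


Solution.
Quarter-note beat duration = 60000 / 183 ms
Beats per measure (5/4) = 5
One measure = 5 × 60000 / 183 = 300000 / 183 ms
= 1639.3 ms


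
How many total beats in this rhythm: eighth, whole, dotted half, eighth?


Solution.
Beat values:
  eighth = 0.5 beats
  whole = 4 beats
  dotted half = 3 beats
  eighth = 0.5 beats
Sum = 0.5 + 4 + 3 + 0.5
= 8 beats


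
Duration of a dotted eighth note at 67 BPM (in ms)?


Reasoning:
One quarter-note beat = 60000 / BPM = 60000 / 67 ms
Dotted eighth note = 3/4 × quarter note
Duration = 3/4 × 60000 / 67 = 45000 / 67
= 671.6 ms


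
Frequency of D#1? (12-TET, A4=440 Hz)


f = 440 × 2^(n/12) where n = semitones from A4
D#1: -42 semitones from A4
f = 440 × 2^(-42/12)
f = 38.89 Hz


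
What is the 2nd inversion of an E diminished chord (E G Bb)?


Root position: E G Bb
2nd inversion: move root and 3rd up an octave
Bass note: Bb
Notes (bottom to top) = Bb E G


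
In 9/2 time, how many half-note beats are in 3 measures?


Working:
Time signature 9/2: the bottom number 2 means the half note gets one count
The top number 9 means 9 half-note beats per measure
Total = 9 × 3 measures
= 27 half-note beats


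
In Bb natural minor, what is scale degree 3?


Solution.
Natural minor scale pattern: W-H-W-W-H-W-W (2-1-2-2-1-2-2 semitones)
Starting from Bb:
  Bb + 2 semitones → C
  C + 1 semitone → Db
  Db + 2 semitones → Eb
  Eb + 2 semitones → F
  F + 1 semitone → Gb
  Gb + 2 semitones → Ab
  Ab + 2 semitones → Bb
Scale: Bb C Db Eb F Gb Ab
Degree 3 = Db


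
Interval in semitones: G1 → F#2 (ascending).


Solution.
Absolute semitone position = octave×12 + chromatic position
G1: 1×12 + 7 = 19
F#2: 2×12 + 6 = 30
Difference = 30 - 19 = 11
= 11 semitones


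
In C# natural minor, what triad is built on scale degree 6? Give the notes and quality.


Working:
C# natural minor scale: C# D# E F# G# A B
Diatonic triad on degree 6 stacks scale notes 6, 1, 3: A C# E
A→C# = 4 semitones; A→E = 7 semitones → major triad
= A C# E (major)


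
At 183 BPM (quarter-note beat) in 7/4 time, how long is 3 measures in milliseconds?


Working:
Quarter-note beat duration = 60000 / 183 ms
Beats per measure (7/4) = 7
One measure = 7 × 60000 / 183 = 420000 / 183 ms
3 measures = 3 × 420000 / 183 = 1260000 / 183
= 6885.2 ms


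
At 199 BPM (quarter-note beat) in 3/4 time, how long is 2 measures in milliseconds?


Step by step:
Quarter-note beat duration = 60000 / 199 ms
Beats per measure (3/4) = 3
One measure = 3 × 60000 / 199 = 180000 / 199 ms
2 measures = 2 × 180000 / 199 = 360000 / 199
= 1809.0 ms


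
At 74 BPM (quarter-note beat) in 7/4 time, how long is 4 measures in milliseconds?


Solution.
Quarter-note beat duration = 60000 / 74 ms
Beats per measure (7/4) = 7
One measure = 7 × 60000 / 74 = 420000 / 74 ms
4 measures = 4 × 420000 / 74 = 1680000 / 74
= 22702.7 ms


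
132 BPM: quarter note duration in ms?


Reasoning:
One quarter-note beat = 60000 / BPM = 60000 / 132 ms
Duration = 60000 / 132
= 454.5 ms


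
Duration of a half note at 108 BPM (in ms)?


Step by step:
One quarter-note beat = 60000 / BPM = 60000 / 108 ms
Half note = 2 × quarter note
Duration = 2 × 60000 / 108 = 120000 / 108
= 1111.1 ms


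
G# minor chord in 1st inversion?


Let's work it out.
Root position: G# B D#
1st inversion: move root up an octave
Bass note: B
Notes (bottom to top) = B D# G#


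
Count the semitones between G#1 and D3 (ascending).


Solution.
Absolute semitone position = octave×12 + chromatic position
G#1: 1×12 + 8 = 20
D3: 3×12 + 2 = 38
Difference = 38 - 20 = 18
= 18 semitones


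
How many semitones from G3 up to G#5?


Absolute semitone position = octave×12 + chromatic position
G3: 3×12 + 7 = 43
G#5: 5×12 + 8 = 68
Difference = 68 - 43 = 25
= 25 semitones


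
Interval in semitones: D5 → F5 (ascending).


Absolute semitone position = octave×12 + chromatic position
D5: 5×12 + 2 = 62
F5: 5×12 + 5 = 65
Difference = 65 - 62 = 3
= 3 semitones


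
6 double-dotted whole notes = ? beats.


Reasoning:
Base whole note = 4 beats
Dot 1 adds half the previous value: +2
Dot 2 adds half the previous value: +1
One double-dotted whole = 4 + 2 + 1 = 7
6 of them = 6 × 7 = 42
= 42 beats


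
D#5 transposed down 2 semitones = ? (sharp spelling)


Solution.
D#5: chromatic position 3 in octave 5 → absolute = 5×12 + 3 = 63
Transpose down 2: 63 - 2 = 61
61 = 5×12 + 1 → C# in octave 5
Result = C#5


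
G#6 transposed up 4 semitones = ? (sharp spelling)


G#6: chromatic position 8 in octave 6 → absolute = 6×12 + 8 = 80
Transpose up 4: 80 + 4 = 84
84 = 7×12 + 0 → C in octave 7
Result = C7


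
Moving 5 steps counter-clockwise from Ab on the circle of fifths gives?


Let's work it out.
Each counter-clockwise step moves down a perfect 5th (= up a perfect 4th)
From Ab: Ab → Db → F#/Gb → B → E → A
= A


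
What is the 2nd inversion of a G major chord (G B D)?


Solution.
Root position: G B D
2nd inversion: move root and 3rd up an octave
Bass note: D
Notes (bottom to top) = D G B


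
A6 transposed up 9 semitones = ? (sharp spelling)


Solution.
A6: chromatic position 9 in octave 6 → absolute = 6×12 + 9 = 81
Transpose up 9: 81 + 9 = 90
90 = 7×12 + 6 → F# in octave 7
Result = F#7


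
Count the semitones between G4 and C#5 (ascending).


Let's work it out.
Absolute semitone position = octave×12 + chromatic position
G4: 4×12 + 7 = 55
C#5: 5×12 + 1 = 61
Difference = 61 - 55 = 6
= 6 semitones


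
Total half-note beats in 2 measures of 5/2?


Let's work it out.
Time signature 5/2: the bottom number 2 means the half note gets one count
The top number 5 means 5 half-note beats per measure
Total = 5 × 2 measures
= 10 half-note beats


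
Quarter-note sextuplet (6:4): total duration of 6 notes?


Step by step:
Sextuplet: 6 notes occupy the space of 4 quarter notes
Space = 4 × 1 = 4 beats
Each sextuplet note = 4 / 6 = 2/3 beats
6 notes = 6 × 2/3 = 4
= 4 beats


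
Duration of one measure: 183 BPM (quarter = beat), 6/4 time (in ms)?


Reasoning:
Quarter-note beat duration = 60000 / 183 ms
Beats per measure (6/4) = 6
One measure = 6 × 60000 / 183 = 360000 / 183 ms
= 1967.2 ms


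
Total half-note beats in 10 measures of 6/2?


Step by step:
Time signature 6/2: the bottom number 2 means the half note gets one count
The top number 6 means 6 half-note beats per measure
Total = 6 × 10 measures
= 60 half-note beats


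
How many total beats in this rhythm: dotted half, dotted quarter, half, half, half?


Working:
Beat values:
  dotted half = 3 beats
  dotted quarter = 1.5 beats
  half = 2 beats
  half = 2 beats
  half = 2 beats
Sum = 3 + 1.5 + 2 + 2 + 2
= 10.5 beats


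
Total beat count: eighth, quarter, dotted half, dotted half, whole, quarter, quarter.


Beat values:
  eighth = 0.5 beats
  quarter = 1 beat
  dotted half = 3 beats
  dotted half = 3 beats
  whole = 4 beats
  quarter = 1 beat
  quarter = 1 beat
Sum = 0.5 + 1 + 3 + 3 + 4 + 1 + 1
= 13.5 beats


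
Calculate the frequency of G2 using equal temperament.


Reasoning:
f = 440 × 2^(n/12) where n = semitones from A4
G2: -26 semitones from A4
f = 440 × 2^(-26/12)
f = 98.00 Hz


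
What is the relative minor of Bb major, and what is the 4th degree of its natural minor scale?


Step by step:
The relative minor shares the major's key signature and starts on its 6th degree
6th degree = a major 6th above the tonic; a major 6th above Bb is G
→ relative minor of Bb major is G minor
G natural minor scale: G A Bb C D Eb F
= G minor; 4th degree = C


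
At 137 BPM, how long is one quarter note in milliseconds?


One quarter-note beat = 60000 / BPM = 60000 / 137 ms
Duration = 60000 / 137
= 438.0 ms


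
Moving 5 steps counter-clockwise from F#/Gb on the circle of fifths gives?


Working:
Each counter-clockwise step moves down a perfect 5th (= up a perfect 4th)
From F#/Gb: F#/Gb → B → E → A → D → G
= G


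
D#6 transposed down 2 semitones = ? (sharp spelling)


Let's work it out.
D#6: chromatic position 3 in octave 6 → absolute = 6×12 + 3 = 75
Transpose down 2: 75 - 2 = 73
73 = 6×12 + 1 → C# in octave 6
Result = C#6


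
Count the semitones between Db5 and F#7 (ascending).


Working:
Absolute semitone position = octave×12 + chromatic position
Db5: 5×12 + 1 = 61
F#7: 7×12 + 6 = 90
Difference = 90 - 61 = 29
= 29 semitones


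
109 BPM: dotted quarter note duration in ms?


Reasoning:
One quarter-note beat = 60000 / BPM = 60000 / 109 ms
Dotted quarter note = 3/2 × quarter note
Duration = 3/2 × 60000 / 109 = 90000 / 109
= 825.7 ms


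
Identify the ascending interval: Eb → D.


Letter names: E → D spans 7 letter names → a 7th
Semitones: Eb → D = 11 half-steps
A 7th of 11 semitones is a major 7th
= major 7th


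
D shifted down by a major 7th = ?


Reasoning:
major 7th: 7 letter names, 11 semitones
Letter: D - 6 → E
Pitch: D - 11 semitones, spelled as an E → Eb
= Eb


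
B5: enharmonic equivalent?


Solution.
Enharmonic notes sound the same pitch but are spelled with different letter names
B and Cb name the same pitch class
Octave numbers change at C, so B5 = Cb6
= Cb6


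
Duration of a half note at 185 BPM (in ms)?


Let's work it out.
One quarter-note beat = 60000 / BPM = 60000 / 185 ms
Half note = 2 × quarter note
Duration = 2 × 60000 / 185 = 120000 / 185
= 648.6 ms


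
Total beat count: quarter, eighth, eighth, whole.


Reasoning:
Beat values:
  quarter = 1 beat
  eighth = 0.5 beats
  eighth = 0.5 beats
  whole = 4 beats
Sum = 1 + 0.5 + 0.5 + 4
= 6 beats


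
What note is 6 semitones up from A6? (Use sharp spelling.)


A6: chromatic position 9 in octave 6 → absolute = 6×12 + 9 = 81
Transpose up 6: 81 + 6 = 87
87 = 7×12 + 3 → D# in octave 7
Result = D#7


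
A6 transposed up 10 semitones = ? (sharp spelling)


Let's work it out.
A6: chromatic position 9 in octave 6 → absolute = 6×12 + 9 = 81
Transpose up 10: 81 + 10 = 91
91 = 7×12 + 7 → G in octave 7
Result = G7


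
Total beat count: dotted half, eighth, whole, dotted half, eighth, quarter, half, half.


Working:
Beat values:
  dotted half = 3 beats
  eighth = 0.5 beats
  whole = 4 beats
  dotted half = 3 beats
  eighth = 0.5 beats
  quarter = 1 beat
  half = 2 beats
  half = 2 beats
Sum = 3 + 0.5 + 4 + 3 + 0.5 + 1 + 2 + 2
= 16 beats


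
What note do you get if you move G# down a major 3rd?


Solution.
major 3rd: 3 letter names, 4 semitones
Letter: G - 2 → E
Pitch: G# - 4 semitones, spelled as an E → E
= E


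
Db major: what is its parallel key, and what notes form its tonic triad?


Parallel keys share the same tonic but differ in mode
Db major → parallel is Db minor
Tonic triad of Db minor = Db Fb Ab
= Db minor; triad = Db Fb Ab


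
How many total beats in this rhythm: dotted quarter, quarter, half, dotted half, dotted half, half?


Beat values:
  dotted quarter = 1.5 beats
  quarter = 1 beat
  half = 2 beats
  dotted half = 3 beats
  dotted half = 3 beats
  half = 2 beats
Sum = 1.5 + 1 + 2 + 3 + 3 + 2
= 12.5 beats


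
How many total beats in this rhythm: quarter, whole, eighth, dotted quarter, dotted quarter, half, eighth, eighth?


Working:
Beat values:
  quarter = 1 beat
  whole = 4 beats
  eighth = 0.5 beats
  dotted quarter = 1.5 beats
  dotted quarter = 1.5 beats
  half = 2 beats
  eighth = 0.5 beats
  eighth = 0.5 beats
Sum = 1 + 4 + 0.5 + 1.5 + 1.5 + 2 + 0.5 + 0.5
= 11.5 beats


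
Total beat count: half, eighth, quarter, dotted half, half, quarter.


Reasoning:
Beat values:
  half = 2 beats
  eighth = 0.5 beats
  quarter = 1 beat
  dotted half = 3 beats
  half = 2 beats
  quarter = 1 beat
Sum = 2 + 0.5 + 1 + 3 + 2 + 1
= 9.5 beats


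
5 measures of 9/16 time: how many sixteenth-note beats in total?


Working:
Time signature 9/16: the bottom number 16 means the sixteenth note gets one count
The top number 9 means 9 sixteenth-note beats per measure
Total = 9 × 5 measures
= 45 sixteenth-note beats


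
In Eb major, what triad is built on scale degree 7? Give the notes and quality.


Solution.
Eb major scale: Eb F G Ab Bb C D
Diatonic triad on degree 7 stacks scale notes 7, 2, 4: D F Ab
D→F = 3 semitones; D→Ab = 6 semitones → diminished triad
= D F Ab (diminished)


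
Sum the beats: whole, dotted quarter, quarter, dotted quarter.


Beat values:
  whole = 4 beats
  dotted quarter = 1.5 beats
  quarter = 1 beat
  dotted quarter = 1.5 beats
Sum = 4 + 1.5 + 1 + 1.5
= 8 beats


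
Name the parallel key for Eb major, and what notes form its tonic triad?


Parallel keys share the same tonic but differ in mode
Eb major → parallel is Eb minor
Tonic triad of Eb minor = Eb Gb Bb
= Eb minor; triad = Eb Gb Bb


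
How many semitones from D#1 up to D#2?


Reasoning:
Absolute semitone position = octave×12 + chromatic position
D#1: 1×12 + 3 = 15
D#2: 2×12 + 3 = 27
Difference = 27 - 15 = 12
= 12 semitones


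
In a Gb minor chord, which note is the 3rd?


Let's work it out.
Minor triad = root + minor 3rd (3 semitones) + perfect 5th (7 semitones)
A triad on Gb stacks thirds, so the chord tones use letter names G-B-D
Root: Gb
Minor 3rd above Gb: Bbb
Perfect 5th above Gb: Db
The 3rd = Bbb


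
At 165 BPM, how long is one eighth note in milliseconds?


Let's work it out.
One quarter-note beat = 60000 / BPM = 60000 / 165 ms
Eighth note = 1/2 × quarter note
Duration = 1/2 × 60000 / 165 = 30000 / 165
= 181.8 ms


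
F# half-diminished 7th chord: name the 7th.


Solution.
Half-diminished 7th chord = root + minor 3rd + diminished 5th + minor 7th
Seventh chords stack in thirds, so the letter names are F-A-C-E
Root: F#
Minor 3rd above F#: A
Diminished 5th above F#: C
Minor 7th above F#: E
The 7th = E


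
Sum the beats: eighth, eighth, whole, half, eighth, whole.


Solution.
Beat values:
  eighth = 0.5 beats
  eighth = 0.5 beats
  whole = 4 beats
  half = 2 beats
  eighth = 0.5 beats
  whole = 4 beats
Sum = 0.5 + 0.5 + 4 + 2 + 0.5 + 4
= 11.5 beats


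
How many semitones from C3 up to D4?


Absolute semitone position = octave×12 + chromatic position
C3: 3×12 + 0 = 36
D4: 4×12 + 2 = 50
Difference = 50 - 36 = 14
= 14 semitones


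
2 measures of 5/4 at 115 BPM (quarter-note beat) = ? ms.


Quarter-note beat duration = 60000 / 115 ms
Beats per measure (5/4) = 5
One measure = 5 × 60000 / 115 = 300000 / 115 ms
2 measures = 2 × 300000 / 115 = 600000 / 115
= 5217.4 ms


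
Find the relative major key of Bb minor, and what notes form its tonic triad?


Solution.
The relative major shares the key signature and is a minor 3rd above the minor tonic
A minor 3rd above Bb is Db
→ relative major of Bb minor is Db major
Tonic triad of Db major = root + major 3rd + perfect 5th = Db F Ab
= Db major; triad = Db F Ab


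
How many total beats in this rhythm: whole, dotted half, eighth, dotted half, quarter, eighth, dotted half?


Working:
Beat values:
  whole = 4 beats
  dotted half = 3 beats
  eighth = 0.5 beats
  dotted half = 3 beats
  quarter = 1 beat
  eighth = 0.5 beats
  dotted half = 3 beats
Sum = 4 + 3 + 0.5 + 3 + 1 + 0.5 + 3
= 15 beats


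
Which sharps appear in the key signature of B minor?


Sharp minor keys follow the circle of fifths: A(0), E(1), B(2), F#(3), C#(4), G#(5), D#(6), A#(7)
B minor has 2 sharps
Order of sharps: F# C# G# D# A# E# B# → first 2: F#, C#
= F#, C#


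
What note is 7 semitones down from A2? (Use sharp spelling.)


A2: chromatic position 9 in octave 2 → absolute = 2×12 + 9 = 33
Transpose down 7: 33 - 7 = 26
26 = 2×12 + 2 → D in octave 2
Result = D2


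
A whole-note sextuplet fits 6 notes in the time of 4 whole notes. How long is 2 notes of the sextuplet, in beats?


Sextuplet: 6 notes occupy the space of 4 whole notes
Space = 4 × 4 = 16 beats
Each sextuplet note = 16 / 6 = 8/3 beats
2 notes = 2 × 8/3 = 16/3
= 16/3 beats


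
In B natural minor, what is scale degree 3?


Working:
Natural minor scale pattern: W-H-W-W-H-W-W (2-1-2-2-1-2-2 semitones)
Starting from B:
  B + 2 semitones → C#
  C# + 1 semitone → D
  D + 2 semitones → E
  E + 2 semitones → F#
  F# + 1 semitone → G
  G + 2 semitones → A
  A + 2 semitones → B
Scale: B C# D E F# G A
Degree 3 = D


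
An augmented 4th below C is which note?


Step by step:
A 4th spans 4 letter names, so from C we land on G
An augmented 4th = 6 semitones below C
Spell G at that pitch: Gb
= Gb


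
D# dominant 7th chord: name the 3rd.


Dominant 7th chord = root + major 3rd + perfect 5th + minor 7th
Seventh chords stack in thirds, so the letter names are D-F-A-C
Root: D#
Major 3rd above D#: F##
Perfect 5th above D#: A#
Minor 7th above D#: C#
The 3rd = F##


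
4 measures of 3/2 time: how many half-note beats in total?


Solution.
Time signature 3/2: the bottom number 2 means the half note gets one count
The top number 3 means 3 half-note beats per measure
Total = 3 × 4 measures
= 12 half-note beats


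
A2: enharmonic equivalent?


Reasoning:
Enharmonic notes sound the same pitch but are spelled with different letter names
A and Bbb name the same pitch class
= Bbb2


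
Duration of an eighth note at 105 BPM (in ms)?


Step by step:
One quarter-note beat = 60000 / BPM = 60000 / 105 ms
Eighth note = 1/2 × quarter note
Duration = 1/2 × 60000 / 105 = 30000 / 105
= 285.7 ms


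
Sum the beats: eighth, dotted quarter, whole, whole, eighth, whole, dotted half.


Working:
Beat values:
  eighth = 0.5 beats
  dotted quarter = 1.5 beats
  whole = 4 beats
  whole = 4 beats
  eighth = 0.5 beats
  whole = 4 beats
  dotted half = 3 beats
Sum = 0.5 + 1.5 + 4 + 4 + 0.5 + 4 + 3
= 17.5 beats


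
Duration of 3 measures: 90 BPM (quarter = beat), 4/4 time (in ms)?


Solution.
Quarter-note beat duration = 60000 / 90 ms
Beats per measure (4/4) = 4
One measure = 4 × 60000 / 90 = 240000 / 90 ms
3 measures = 3 × 240000 / 90 = 720000 / 90
= 8000.0 ms


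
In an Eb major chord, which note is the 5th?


Working:
Major triad = root + major 3rd (4 semitones) + perfect 5th (7 semitones)
A triad on Eb stacks thirds, so the chord tones use letter names E-G-B
Root: Eb
Major 3rd above Eb: G
Perfect 5th above Eb: Bb
The 5th = Bb


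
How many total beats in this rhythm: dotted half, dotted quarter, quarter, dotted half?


Let's work it out.
Beat values:
  dotted half = 3 beats
  dotted quarter = 1.5 beats
  quarter = 1 beat
  dotted half = 3 beats
Sum = 3 + 1.5 + 1 + 3
= 8.5 beats


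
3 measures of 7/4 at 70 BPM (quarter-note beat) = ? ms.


Let's work it out.
Quarter-note beat duration = 60000 / 70 ms
Beats per measure (7/4) = 7
One measure = 7 × 60000 / 70 = 420000 / 70 ms
3 measures = 3 × 420000 / 70 = 1260000 / 70
= 18000.0 ms


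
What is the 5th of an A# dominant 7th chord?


Solution.
Dominant 7th chord = root + major 3rd + perfect 5th + minor 7th
Seventh chords stack in thirds, so the letter names are A-C-E-G
Root: A#
Major 3rd above A#: C##
Perfect 5th above A#: E#
Minor 7th above A#: G#
The 5th = E#


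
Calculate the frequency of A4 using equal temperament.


Reasoning:
f = 440 × 2^(n/12) where n = semitones from A4
A4: 0 semitones from A4
f = 440 × 2^(0/12)
f = 440.00 Hz


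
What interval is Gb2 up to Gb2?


Solution.
Letter names: G → G spans 1 letter name → a unison
Semitones: Gb2 → Gb2 = 0 half-steps
A unison of 0 semitones is a perfect unison
= perfect unison


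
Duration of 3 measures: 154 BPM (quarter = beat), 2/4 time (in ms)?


Reasoning:
Quarter-note beat duration = 60000 / 154 ms
Beats per measure (2/4) = 2
One measure = 2 × 60000 / 154 = 120000 / 154 ms
3 measures = 3 × 120000 / 154 = 360000 / 154
= 2337.7 ms


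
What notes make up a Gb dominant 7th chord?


Dominant 7th chord = root + major 3rd + perfect 5th + minor 7th
Seventh chords stack in thirds, so the letter names are G-B-D-F
Root: Gb
Major 3rd above Gb: Bb
Perfect 5th above Gb: Db
Minor 7th above Gb: Fb
Chord = Gb Bb Db Fb


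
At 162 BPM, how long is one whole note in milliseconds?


Reasoning:
One quarter-note beat = 60000 / BPM = 60000 / 162 ms
Whole note = 4 × quarter note
Duration = 4 × 60000 / 162 = 240000 / 162
= 1481.5 ms


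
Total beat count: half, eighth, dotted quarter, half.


Working:
Beat values:
  half = 2 beats
  eighth = 0.5 beats
  dotted quarter = 1.5 beats
  half = 2 beats
Sum = 2 + 0.5 + 1.5 + 2
= 6 beats


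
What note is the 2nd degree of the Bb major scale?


Working:
Major scale pattern: W-W-H-W-W-W-H (2-2-1-2-2-2-1 semitones)
Starting from Bb:
  Bb + 2 semitones → C
  C + 2 semitones → D
  D + 1 semitone → Eb
  Eb + 2 semitones → F
  F + 2 semitones → G
  G + 2 semitones → A
  A + 1 semitone → Bb
Scale: Bb C D Eb F G A
Degree 2 = C


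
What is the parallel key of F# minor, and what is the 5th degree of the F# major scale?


Parallel keys share the same tonic but differ in mode
F# minor → parallel is F# major
F# major scale: F# G# A# B C# D# E#
= F# major; 5th degree = C#


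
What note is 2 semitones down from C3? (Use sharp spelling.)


Working:
C3: chromatic position 0 in octave 3 → absolute = 3×12 + 0 = 36
Transpose down 2: 36 - 2 = 34
34 = 2×12 + 10 → A# in octave 2
Result = A#2


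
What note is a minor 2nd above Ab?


Working:
A 2nd spans 2 letter names, so from A we land on B
A minor 2nd = 1 semitone above Ab
Spell B at that pitch: Bbb
= Bbb


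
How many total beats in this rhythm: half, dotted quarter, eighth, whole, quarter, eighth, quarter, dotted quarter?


Step by step:
Beat values:
  half = 2 beats
  dotted quarter = 1.5 beats
  eighth = 0.5 beats
  whole = 4 beats
  quarter = 1 beat
  eighth = 0.5 beats
  quarter = 1 beat
  dotted quarter = 1.5 beats
Sum = 2 + 1.5 + 0.5 + 4 + 1 + 0.5 + 1 + 1.5
= 12 beats


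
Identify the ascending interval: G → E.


Solution.
Letter names: G → E spans 6 letter names → a 6th
Semitones: G → E = 9 half-steps
A 6th of 9 semitones is a major 6th
= major 6th


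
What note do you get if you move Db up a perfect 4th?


Reasoning:
perfect 4th: 4 letter names, 5 semitones
Letter: D + 3 → G
Pitch: Db + 5 semitones, spelled as a G → Gb
= Gb


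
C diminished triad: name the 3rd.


Reasoning:
Diminished triad = root + minor 3rd (3 semitones) + diminished 5th (6 semitones)
A triad on C stacks thirds, so the chord tones use letter names C-E-G
Root: C
Minor 3rd above C: Eb
Diminished 5th above C: Gb
The 3rd = Eb


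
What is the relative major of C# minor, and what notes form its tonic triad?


The relative major shares the key signature and is a minor 3rd above the minor tonic
A minor 3rd above C# is E
→ relative major of C# minor is E major
Tonic triad of E major = root + major 3rd + perfect 5th = E G# B
= E major; triad = E G# B


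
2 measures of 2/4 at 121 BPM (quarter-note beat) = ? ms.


Step by step:
Quarter-note beat duration = 60000 / 121 ms
Beats per measure (2/4) = 2
One measure = 2 × 60000 / 121 = 120000 / 121 ms
2 measures = 2 × 120000 / 121 = 240000 / 121
= 1983.5 ms


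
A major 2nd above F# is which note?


A 2nd spans 2 letter names, so from F we land on G
A major 2nd = 2 semitones above F#
Spell G at that pitch: G#
= G#


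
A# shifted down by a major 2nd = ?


major 2nd: 2 letter names, 2 semitones
Letter: A - 1 → G
Pitch: A# - 2 semitones, spelled as a G → G#
= G#


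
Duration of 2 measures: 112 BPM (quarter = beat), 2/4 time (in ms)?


Let's work it out.
Quarter-note beat duration = 60000 / 112 ms
Beats per measure (2/4) = 2
One measure = 2 × 60000 / 112 = 120000 / 112 ms
2 measures = 2 × 120000 / 112 = 240000 / 112
= 2142.9 ms


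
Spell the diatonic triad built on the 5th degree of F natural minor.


Step by step:
F natural minor scale: F G Ab Bb C Db Eb
Diatonic triad on degree 5 stacks scale notes 5, 7, 2: C Eb G
C→Eb = 3 semitones; C→G = 7 semitones → minor triad
= C Eb G (minor)


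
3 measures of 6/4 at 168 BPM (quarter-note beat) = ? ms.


Quarter-note beat duration = 60000 / 168 ms
Beats per measure (6/4) = 6
One measure = 6 × 60000 / 168 = 360000 / 168 ms
3 measures = 3 × 360000 / 168 = 1080000 / 168
= 6428.6 ms


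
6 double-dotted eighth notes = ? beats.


Step by step:
Base eighth note = 1/2 beats
Dot 1 adds half the previous value: +1/4
Dot 2 adds half the previous value: +1/8
One double-dotted eighth = 1/2 + 1/4 + 1/8 = 7/8
6 of them = 6 × 7/8 = 21/4
= 21/4 beats


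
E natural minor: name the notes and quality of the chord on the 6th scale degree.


Let's work it out.
E natural minor scale: E F# G A B C D
Diatonic triad on degree 6 stacks scale notes 6, 1, 3: C E G
C→E = 4 semitones; C→G = 7 semitones → major triad
= C E G (major)


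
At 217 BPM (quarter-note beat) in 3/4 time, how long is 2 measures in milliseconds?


Reasoning:
Quarter-note beat duration = 60000 / 217 ms
Beats per measure (3/4) = 3
One measure = 3 × 60000 / 217 = 180000 / 217 ms
2 measures = 2 × 180000 / 217 = 360000 / 217
= 1659.0 ms


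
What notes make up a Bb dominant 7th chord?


Step by step:
Dominant 7th chord = root + major 3rd + perfect 5th + minor 7th
Seventh chords stack in thirds, so the letter names are B-D-F-A
Root: Bb
Major 3rd above Bb: D
Perfect 5th above Bb: F
Minor 7th above Bb: Ab
Chord = Bb D F Ab


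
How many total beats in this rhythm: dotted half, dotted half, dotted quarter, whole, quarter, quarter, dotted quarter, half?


Let's work it out.
Beat values:
  dotted half = 3 beats
  dotted half = 3 beats
  dotted quarter = 1.5 beats
  whole = 4 beats
  quarter = 1 beat
  quarter = 1 beat
  dotted quarter = 1.5 beats
  half = 2 beats
Sum = 3 + 3 + 1.5 + 4 + 1 + 1 + 1.5 + 2
= 17 beats


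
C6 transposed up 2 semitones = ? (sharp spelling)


Working:
C6: chromatic position 0 in octave 6 → absolute = 6×12 + 0 = 72
Transpose up 2: 72 + 2 = 74
74 = 6×12 + 2 → D in octave 6
Result = D6


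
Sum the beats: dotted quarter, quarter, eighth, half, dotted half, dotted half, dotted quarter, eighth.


Solution.
Beat values:
  dotted quarter = 1.5 beats
  quarter = 1 beat
  eighth = 0.5 beats
  half = 2 beats
  dotted half = 3 beats
  dotted half = 3 beats
  dotted quarter = 1.5 beats
  eighth = 0.5 beats
Sum = 1.5 + 1 + 0.5 + 2 + 3 + 3 + 1.5 + 0.5
= 13 beats


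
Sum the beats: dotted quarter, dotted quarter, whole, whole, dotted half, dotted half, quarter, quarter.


Working:
Beat values:
  dotted quarter = 1.5 beats
  dotted quarter = 1.5 beats
  whole = 4 beats
  whole = 4 beats
  dotted half = 3 beats
  dotted half = 3 beats
  quarter = 1 beat
  quarter = 1 beat
Sum = 1.5 + 1.5 + 4 + 4 + 3 + 3 + 1 + 1
= 19 beats


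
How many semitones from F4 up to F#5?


Let's work it out.
Absolute semitone position = octave×12 + chromatic position
F4: 4×12 + 5 = 53
F#5: 5×12 + 6 = 66
Difference = 66 - 53 = 13
= 13 semitones


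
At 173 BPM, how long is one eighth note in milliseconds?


Solution.
One quarter-note beat = 60000 / BPM = 60000 / 173 ms
Eighth note = 1/2 × quarter note
Duration = 1/2 × 60000 / 173 = 30000 / 173
= 173.4 ms


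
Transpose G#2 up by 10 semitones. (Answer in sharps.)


Let's work it out.
G#2: chromatic position 8 in octave 2 → absolute = 2×12 + 8 = 32
Transpose up 10: 32 + 10 = 42
42 = 3×12 + 6 → F# in octave 3
Result = F#3


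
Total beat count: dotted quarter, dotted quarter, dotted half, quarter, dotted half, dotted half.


Let's work it out.
Beat values:
  dotted quarter = 1.5 beats
  dotted quarter = 1.5 beats
  dotted half = 3 beats
  quarter = 1 beat
  dotted half = 3 beats
  dotted half = 3 beats
Sum = 1.5 + 1.5 + 3 + 1 + 3 + 3
= 13 beats


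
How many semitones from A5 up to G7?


Let's work it out.
Absolute semitone position = octave×12 + chromatic position
A5: 5×12 + 9 = 69
G7: 7×12 + 7 = 91
Difference = 91 - 69 = 22
= 22 semitones


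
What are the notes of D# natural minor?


Working:
Natural minor scale pattern: W-H-W-W-H-W-W (2-1-2-2-1-2-2 semitones)
Starting from D#:
  D# + 2 semitones → E#
  E# + 1 semitone → F#
  F# + 2 semitones → G#
  G# + 2 semitones → A#
  A# + 1 semitone → B
  B + 2 semitones → C#
  C# + 2 semitones → D#
Scale = D# E# F# G# A# B C#


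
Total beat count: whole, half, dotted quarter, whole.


Solution.
Beat values:
  whole = 4 beats
  half = 2 beats
  dotted quarter = 1.5 beats
  whole = 4 beats
Sum = 4 + 2 + 1.5 + 4
= 11.5 beats


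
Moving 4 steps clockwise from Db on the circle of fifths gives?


Each clockwise step on the circle of fifths moves up a perfect 5th
From Db: Db → Ab → Eb → Bb → F
= F


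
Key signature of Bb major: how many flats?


Working:
Flat major keys: C(0), F(1), Bb(2), Eb(3), Ab(4), Db(5), Gb(6), Cb(7)
Bb major has 2 flats
Order of flats: Bb Eb Ab Db Gb Cb Fb → first 2: Bb, Eb
= 2 flats


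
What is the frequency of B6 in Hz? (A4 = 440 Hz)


Solution.
f = 440 × 2^(n/12) where n = semitones from A4
B6: 26 semitones from A4
f = 440 × 2^(26/12)
f = 1975.53 Hz


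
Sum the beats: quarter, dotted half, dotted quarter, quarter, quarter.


Let's work it out.
Beat values:
  quarter = 1 beat
  dotted half = 3 beats
  dotted quarter = 1.5 beats
  quarter = 1 beat
  quarter = 1 beat
Sum = 1 + 3 + 1.5 + 1 + 1
= 7.5 beats


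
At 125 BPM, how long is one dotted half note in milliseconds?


Reasoning:
One quarter-note beat = 60000 / BPM = 60000 / 125 ms
Dotted half note = 3 × quarter note
Duration = 3 × 60000 / 125 = 180000 / 125
= 1440.0 ms


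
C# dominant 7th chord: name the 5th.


Dominant 7th chord = root + major 3rd + perfect 5th + minor 7th
Seventh chords stack in thirds, so the letter names are C-E-G-B
Root: C#
Major 3rd above C#: E#
Perfect 5th above C#: G#
Minor 7th above C#: B
The 5th = G#


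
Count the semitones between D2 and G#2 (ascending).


Let's work it out.
Absolute semitone position = octave×12 + chromatic position
D2: 2×12 + 2 = 26
G#2: 2×12 + 8 = 32
Difference = 32 - 26 = 6
= 6 semitones


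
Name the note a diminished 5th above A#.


Step by step:
A 5th spans 5 letter names, so from A we land on E
A diminished 5th = 6 semitones above A#
Spell E at that pitch: E
= E


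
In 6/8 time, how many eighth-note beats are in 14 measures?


Reasoning:
Time signature 6/8: the bottom number 8 means the eighth note gets one count
The top number 6 means 6 eighth-note beats per measure
Total = 6 × 14 measures
= 84 eighth-note beats


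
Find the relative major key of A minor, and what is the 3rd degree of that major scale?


Let's work it out.
The relative major shares the key signature and is a minor 3rd above the minor tonic
A minor 3rd above A is C
→ relative major of A minor is C major
C major scale: C D E F G A B
= C major; 3rd degree = E


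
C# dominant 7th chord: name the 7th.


Dominant 7th chord = root + major 3rd + perfect 5th + minor 7th
Seventh chords stack in thirds, so the letter names are C-E-G-B
Root: C#
Major 3rd above C#: E#
Perfect 5th above C#: G#
Minor 7th above C#: B
The 7th = B


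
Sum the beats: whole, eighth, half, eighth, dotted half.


Beat values:
  whole = 4 beats
  eighth = 0.5 beats
  half = 2 beats
  eighth = 0.5 beats
  dotted half = 3 beats
Sum = 4 + 0.5 + 2 + 0.5 + 3
= 10 beats


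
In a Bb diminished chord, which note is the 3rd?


Solution.
Diminished triad = root + minor 3rd (3 semitones) + diminished 5th (6 semitones)
A triad on Bb stacks thirds, so the chord tones use letter names B-D-F
Root: Bb
Minor 3rd above Bb: Db
Diminished 5th above Bb: Fb
The 3rd = Db


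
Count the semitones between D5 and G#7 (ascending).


Absolute semitone position = octave×12 + chromatic position
D5: 5×12 + 2 = 62
G#7: 7×12 + 8 = 92
Difference = 92 - 62 = 30
= 30 semitones


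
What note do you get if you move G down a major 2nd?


Step by step:
major 2nd: 2 letter names, 2 semitones
Letter: G - 1 → F
Pitch: G - 2 semitones, spelled as an F → F
= F


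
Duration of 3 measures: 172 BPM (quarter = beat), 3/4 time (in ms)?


Reasoning:
Quarter-note beat duration = 60000 / 172 ms
Beats per measure (3/4) = 3
One measure = 3 × 60000 / 172 = 180000 / 172 ms
3 measures = 3 × 180000 / 172 = 540000 / 172
= 3139.5 ms


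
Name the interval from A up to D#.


Solution.
Letter names: A → D spans 4 letter names → a 4th
Semitones: A → D# = 6 half-steps
A 4th of 6 semitones is an augmented 4th
= augmented 4th


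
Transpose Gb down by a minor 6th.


minor 6th: 6 letter names, 8 semitones
Letter: G - 5 → B
Pitch: Gb - 8 semitones, spelled as a B → Bb
= Bb


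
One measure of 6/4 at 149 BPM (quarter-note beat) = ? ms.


Solution.
Quarter-note beat duration = 60000 / 149 ms
Beats per measure (6/4) = 6
One measure = 6 × 60000 / 149 = 360000 / 149 ms
= 2416.1 ms


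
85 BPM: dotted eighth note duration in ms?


Let's work it out.
One quarter-note beat = 60000 / BPM = 60000 / 85 ms
Dotted eighth note = 3/4 × quarter note
Duration = 3/4 × 60000 / 85 = 45000 / 85
= 529.4 ms


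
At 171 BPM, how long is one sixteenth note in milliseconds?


Reasoning:
One quarter-note beat = 60000 / BPM = 60000 / 171 ms
Sixteenth note = 1/4 × quarter note
Duration = 1/4 × 60000 / 171 = 15000 / 171
= 87.7 ms
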